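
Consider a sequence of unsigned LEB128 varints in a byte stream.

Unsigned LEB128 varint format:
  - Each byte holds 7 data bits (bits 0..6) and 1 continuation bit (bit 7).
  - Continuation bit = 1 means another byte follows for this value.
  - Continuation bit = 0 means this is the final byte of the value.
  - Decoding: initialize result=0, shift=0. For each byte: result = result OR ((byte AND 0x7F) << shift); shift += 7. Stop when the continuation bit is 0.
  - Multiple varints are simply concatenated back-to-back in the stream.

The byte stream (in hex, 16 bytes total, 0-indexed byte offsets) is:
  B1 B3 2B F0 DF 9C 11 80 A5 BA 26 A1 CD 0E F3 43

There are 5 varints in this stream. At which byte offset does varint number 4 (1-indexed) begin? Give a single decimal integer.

  byte[0]=0xB1 cont=1 payload=0x31=49: acc |= 49<<0 -> acc=49 shift=7
  byte[1]=0xB3 cont=1 payload=0x33=51: acc |= 51<<7 -> acc=6577 shift=14
  byte[2]=0x2B cont=0 payload=0x2B=43: acc |= 43<<14 -> acc=711089 shift=21 [end]
Varint 1: bytes[0:3] = B1 B3 2B -> value 711089 (3 byte(s))
  byte[3]=0xF0 cont=1 payload=0x70=112: acc |= 112<<0 -> acc=112 shift=7
  byte[4]=0xDF cont=1 payload=0x5F=95: acc |= 95<<7 -> acc=12272 shift=14
  byte[5]=0x9C cont=1 payload=0x1C=28: acc |= 28<<14 -> acc=471024 shift=21
  byte[6]=0x11 cont=0 payload=0x11=17: acc |= 17<<21 -> acc=36122608 shift=28 [end]
Varint 2: bytes[3:7] = F0 DF 9C 11 -> value 36122608 (4 byte(s))
  byte[7]=0x80 cont=1 payload=0x00=0: acc |= 0<<0 -> acc=0 shift=7
  byte[8]=0xA5 cont=1 payload=0x25=37: acc |= 37<<7 -> acc=4736 shift=14
  byte[9]=0xBA cont=1 payload=0x3A=58: acc |= 58<<14 -> acc=955008 shift=21
  byte[10]=0x26 cont=0 payload=0x26=38: acc |= 38<<21 -> acc=80646784 shift=28 [end]
Varint 3: bytes[7:11] = 80 A5 BA 26 -> value 80646784 (4 byte(s))
  byte[11]=0xA1 cont=1 payload=0x21=33: acc |= 33<<0 -> acc=33 shift=7
  byte[12]=0xCD cont=1 payload=0x4D=77: acc |= 77<<7 -> acc=9889 shift=14
  byte[13]=0x0E cont=0 payload=0x0E=14: acc |= 14<<14 -> acc=239265 shift=21 [end]
Varint 4: bytes[11:14] = A1 CD 0E -> value 239265 (3 byte(s))
  byte[14]=0xF3 cont=1 payload=0x73=115: acc |= 115<<0 -> acc=115 shift=7
  byte[15]=0x43 cont=0 payload=0x43=67: acc |= 67<<7 -> acc=8691 shift=14 [end]
Varint 5: bytes[14:16] = F3 43 -> value 8691 (2 byte(s))

Answer: 11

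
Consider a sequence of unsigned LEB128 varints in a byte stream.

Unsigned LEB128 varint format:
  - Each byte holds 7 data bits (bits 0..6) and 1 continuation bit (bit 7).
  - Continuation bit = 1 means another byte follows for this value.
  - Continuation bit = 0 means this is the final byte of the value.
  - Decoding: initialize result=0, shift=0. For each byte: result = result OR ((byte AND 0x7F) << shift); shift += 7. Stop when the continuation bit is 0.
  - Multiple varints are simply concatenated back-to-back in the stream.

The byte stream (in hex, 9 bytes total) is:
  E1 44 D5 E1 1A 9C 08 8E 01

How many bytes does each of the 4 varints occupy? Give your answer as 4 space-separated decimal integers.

Answer: 2 3 2 2

Derivation:
  byte[0]=0xE1 cont=1 payload=0x61=97: acc |= 97<<0 -> acc=97 shift=7
  byte[1]=0x44 cont=0 payload=0x44=68: acc |= 68<<7 -> acc=8801 shift=14 [end]
Varint 1: bytes[0:2] = E1 44 -> value 8801 (2 byte(s))
  byte[2]=0xD5 cont=1 payload=0x55=85: acc |= 85<<0 -> acc=85 shift=7
  byte[3]=0xE1 cont=1 payload=0x61=97: acc |= 97<<7 -> acc=12501 shift=14
  byte[4]=0x1A cont=0 payload=0x1A=26: acc |= 26<<14 -> acc=438485 shift=21 [end]
Varint 2: bytes[2:5] = D5 E1 1A -> value 438485 (3 byte(s))
  byte[5]=0x9C cont=1 payload=0x1C=28: acc |= 28<<0 -> acc=28 shift=7
  byte[6]=0x08 cont=0 payload=0x08=8: acc |= 8<<7 -> acc=1052 shift=14 [end]
Varint 3: bytes[5:7] = 9C 08 -> value 1052 (2 byte(s))
  byte[7]=0x8E cont=1 payload=0x0E=14: acc |= 14<<0 -> acc=14 shift=7
  byte[8]=0x01 cont=0 payload=0x01=1: acc |= 1<<7 -> acc=142 shift=14 [end]
Varint 4: bytes[7:9] = 8E 01 -> value 142 (2 byte(s))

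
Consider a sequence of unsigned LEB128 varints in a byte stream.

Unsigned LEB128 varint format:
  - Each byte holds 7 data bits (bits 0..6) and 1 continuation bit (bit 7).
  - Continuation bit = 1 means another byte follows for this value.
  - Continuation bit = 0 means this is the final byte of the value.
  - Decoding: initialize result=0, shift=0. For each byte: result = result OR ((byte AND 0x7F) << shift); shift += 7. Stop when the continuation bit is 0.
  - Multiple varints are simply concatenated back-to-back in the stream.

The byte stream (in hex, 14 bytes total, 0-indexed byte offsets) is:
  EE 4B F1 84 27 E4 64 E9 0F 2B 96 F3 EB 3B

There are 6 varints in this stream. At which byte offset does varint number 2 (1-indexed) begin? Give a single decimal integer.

  byte[0]=0xEE cont=1 payload=0x6E=110: acc |= 110<<0 -> acc=110 shift=7
  byte[1]=0x4B cont=0 payload=0x4B=75: acc |= 75<<7 -> acc=9710 shift=14 [end]
Varint 1: bytes[0:2] = EE 4B -> value 9710 (2 byte(s))
  byte[2]=0xF1 cont=1 payload=0x71=113: acc |= 113<<0 -> acc=113 shift=7
  byte[3]=0x84 cont=1 payload=0x04=4: acc |= 4<<7 -> acc=625 shift=14
  byte[4]=0x27 cont=0 payload=0x27=39: acc |= 39<<14 -> acc=639601 shift=21 [end]
Varint 2: bytes[2:5] = F1 84 27 -> value 639601 (3 byte(s))
  byte[5]=0xE4 cont=1 payload=0x64=100: acc |= 100<<0 -> acc=100 shift=7
  byte[6]=0x64 cont=0 payload=0x64=100: acc |= 100<<7 -> acc=12900 shift=14 [end]
Varint 3: bytes[5:7] = E4 64 -> value 12900 (2 byte(s))
  byte[7]=0xE9 cont=1 payload=0x69=105: acc |= 105<<0 -> acc=105 shift=7
  byte[8]=0x0F cont=0 payload=0x0F=15: acc |= 15<<7 -> acc=2025 shift=14 [end]
Varint 4: bytes[7:9] = E9 0F -> value 2025 (2 byte(s))
  byte[9]=0x2B cont=0 payload=0x2B=43: acc |= 43<<0 -> acc=43 shift=7 [end]
Varint 5: bytes[9:10] = 2B -> value 43 (1 byte(s))
  byte[10]=0x96 cont=1 payload=0x16=22: acc |= 22<<0 -> acc=22 shift=7
  byte[11]=0xF3 cont=1 payload=0x73=115: acc |= 115<<7 -> acc=14742 shift=14
  byte[12]=0xEB cont=1 payload=0x6B=107: acc |= 107<<14 -> acc=1767830 shift=21
  byte[13]=0x3B cont=0 payload=0x3B=59: acc |= 59<<21 -> acc=125499798 shift=28 [end]
Varint 6: bytes[10:14] = 96 F3 EB 3B -> value 125499798 (4 byte(s))

Answer: 2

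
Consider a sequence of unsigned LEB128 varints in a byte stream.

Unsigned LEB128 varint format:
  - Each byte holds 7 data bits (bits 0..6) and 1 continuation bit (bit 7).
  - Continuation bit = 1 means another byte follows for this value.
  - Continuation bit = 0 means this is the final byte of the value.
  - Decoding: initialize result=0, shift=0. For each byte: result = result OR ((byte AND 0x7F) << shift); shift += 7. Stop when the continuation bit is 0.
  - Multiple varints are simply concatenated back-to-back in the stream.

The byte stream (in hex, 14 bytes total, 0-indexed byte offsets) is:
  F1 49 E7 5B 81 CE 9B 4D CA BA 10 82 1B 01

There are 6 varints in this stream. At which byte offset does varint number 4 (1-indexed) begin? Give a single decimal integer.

Answer: 8

Derivation:
  byte[0]=0xF1 cont=1 payload=0x71=113: acc |= 113<<0 -> acc=113 shift=7
  byte[1]=0x49 cont=0 payload=0x49=73: acc |= 73<<7 -> acc=9457 shift=14 [end]
Varint 1: bytes[0:2] = F1 49 -> value 9457 (2 byte(s))
  byte[2]=0xE7 cont=1 payload=0x67=103: acc |= 103<<0 -> acc=103 shift=7
  byte[3]=0x5B cont=0 payload=0x5B=91: acc |= 91<<7 -> acc=11751 shift=14 [end]
Varint 2: bytes[2:4] = E7 5B -> value 11751 (2 byte(s))
  byte[4]=0x81 cont=1 payload=0x01=1: acc |= 1<<0 -> acc=1 shift=7
  byte[5]=0xCE cont=1 payload=0x4E=78: acc |= 78<<7 -> acc=9985 shift=14
  byte[6]=0x9B cont=1 payload=0x1B=27: acc |= 27<<14 -> acc=452353 shift=21
  byte[7]=0x4D cont=0 payload=0x4D=77: acc |= 77<<21 -> acc=161933057 shift=28 [end]
Varint 3: bytes[4:8] = 81 CE 9B 4D -> value 161933057 (4 byte(s))
  byte[8]=0xCA cont=1 payload=0x4A=74: acc |= 74<<0 -> acc=74 shift=7
  byte[9]=0xBA cont=1 payload=0x3A=58: acc |= 58<<7 -> acc=7498 shift=14
  byte[10]=0x10 cont=0 payload=0x10=16: acc |= 16<<14 -> acc=269642 shift=21 [end]
Varint 4: bytes[8:11] = CA BA 10 -> value 269642 (3 byte(s))
  byte[11]=0x82 cont=1 payload=0x02=2: acc |= 2<<0 -> acc=2 shift=7
  byte[12]=0x1B cont=0 payload=0x1B=27: acc |= 27<<7 -> acc=3458 shift=14 [end]
Varint 5: bytes[11:13] = 82 1B -> value 3458 (2 byte(s))
  byte[13]=0x01 cont=0 payload=0x01=1: acc |= 1<<0 -> acc=1 shift=7 [end]
Varint 6: bytes[13:14] = 01 -> value 1 (1 byte(s))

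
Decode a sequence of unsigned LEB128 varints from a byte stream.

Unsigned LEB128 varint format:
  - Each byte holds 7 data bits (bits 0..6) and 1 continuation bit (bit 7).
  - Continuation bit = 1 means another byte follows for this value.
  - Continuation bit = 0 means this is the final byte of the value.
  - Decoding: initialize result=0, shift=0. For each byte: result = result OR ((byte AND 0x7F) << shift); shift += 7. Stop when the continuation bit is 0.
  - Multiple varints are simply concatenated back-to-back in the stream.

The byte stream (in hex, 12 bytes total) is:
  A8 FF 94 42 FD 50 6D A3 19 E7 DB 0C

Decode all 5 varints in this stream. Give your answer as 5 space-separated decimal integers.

Answer: 138756008 10365 109 3235 208359

Derivation:
  byte[0]=0xA8 cont=1 payload=0x28=40: acc |= 40<<0 -> acc=40 shift=7
  byte[1]=0xFF cont=1 payload=0x7F=127: acc |= 127<<7 -> acc=16296 shift=14
  byte[2]=0x94 cont=1 payload=0x14=20: acc |= 20<<14 -> acc=343976 shift=21
  byte[3]=0x42 cont=0 payload=0x42=66: acc |= 66<<21 -> acc=138756008 shift=28 [end]
Varint 1: bytes[0:4] = A8 FF 94 42 -> value 138756008 (4 byte(s))
  byte[4]=0xFD cont=1 payload=0x7D=125: acc |= 125<<0 -> acc=125 shift=7
  byte[5]=0x50 cont=0 payload=0x50=80: acc |= 80<<7 -> acc=10365 shift=14 [end]
Varint 2: bytes[4:6] = FD 50 -> value 10365 (2 byte(s))
  byte[6]=0x6D cont=0 payload=0x6D=109: acc |= 109<<0 -> acc=109 shift=7 [end]
Varint 3: bytes[6:7] = 6D -> value 109 (1 byte(s))
  byte[7]=0xA3 cont=1 payload=0x23=35: acc |= 35<<0 -> acc=35 shift=7
  byte[8]=0x19 cont=0 payload=0x19=25: acc |= 25<<7 -> acc=3235 shift=14 [end]
Varint 4: bytes[7:9] = A3 19 -> value 3235 (2 byte(s))
  byte[9]=0xE7 cont=1 payload=0x67=103: acc |= 103<<0 -> acc=103 shift=7
  byte[10]=0xDB cont=1 payload=0x5B=91: acc |= 91<<7 -> acc=11751 shift=14
  byte[11]=0x0C cont=0 payload=0x0C=12: acc |= 12<<14 -> acc=208359 shift=21 [end]
Varint 5: bytes[9:12] = E7 DB 0C -> value 208359 (3 byte(s))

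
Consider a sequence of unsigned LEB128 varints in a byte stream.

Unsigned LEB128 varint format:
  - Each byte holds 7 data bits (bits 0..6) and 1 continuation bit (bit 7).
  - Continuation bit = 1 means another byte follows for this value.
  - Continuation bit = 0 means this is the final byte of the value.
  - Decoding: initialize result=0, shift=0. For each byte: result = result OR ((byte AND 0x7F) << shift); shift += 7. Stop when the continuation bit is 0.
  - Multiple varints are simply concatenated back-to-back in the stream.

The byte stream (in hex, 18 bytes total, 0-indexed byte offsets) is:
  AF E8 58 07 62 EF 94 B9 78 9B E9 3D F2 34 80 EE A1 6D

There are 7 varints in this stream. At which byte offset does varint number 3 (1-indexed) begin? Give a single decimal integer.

  byte[0]=0xAF cont=1 payload=0x2F=47: acc |= 47<<0 -> acc=47 shift=7
  byte[1]=0xE8 cont=1 payload=0x68=104: acc |= 104<<7 -> acc=13359 shift=14
  byte[2]=0x58 cont=0 payload=0x58=88: acc |= 88<<14 -> acc=1455151 shift=21 [end]
Varint 1: bytes[0:3] = AF E8 58 -> value 1455151 (3 byte(s))
  byte[3]=0x07 cont=0 payload=0x07=7: acc |= 7<<0 -> acc=7 shift=7 [end]
Varint 2: bytes[3:4] = 07 -> value 7 (1 byte(s))
  byte[4]=0x62 cont=0 payload=0x62=98: acc |= 98<<0 -> acc=98 shift=7 [end]
Varint 3: bytes[4:5] = 62 -> value 98 (1 byte(s))
  byte[5]=0xEF cont=1 payload=0x6F=111: acc |= 111<<0 -> acc=111 shift=7
  byte[6]=0x94 cont=1 payload=0x14=20: acc |= 20<<7 -> acc=2671 shift=14
  byte[7]=0xB9 cont=1 payload=0x39=57: acc |= 57<<14 -> acc=936559 shift=21
  byte[8]=0x78 cont=0 payload=0x78=120: acc |= 120<<21 -> acc=252594799 shift=28 [end]
Varint 4: bytes[5:9] = EF 94 B9 78 -> value 252594799 (4 byte(s))
  byte[9]=0x9B cont=1 payload=0x1B=27: acc |= 27<<0 -> acc=27 shift=7
  byte[10]=0xE9 cont=1 payload=0x69=105: acc |= 105<<7 -> acc=13467 shift=14
  byte[11]=0x3D cont=0 payload=0x3D=61: acc |= 61<<14 -> acc=1012891 shift=21 [end]
Varint 5: bytes[9:12] = 9B E9 3D -> value 1012891 (3 byte(s))
  byte[12]=0xF2 cont=1 payload=0x72=114: acc |= 114<<0 -> acc=114 shift=7
  byte[13]=0x34 cont=0 payload=0x34=52: acc |= 52<<7 -> acc=6770 shift=14 [end]
Varint 6: bytes[12:14] = F2 34 -> value 6770 (2 byte(s))
  byte[14]=0x80 cont=1 payload=0x00=0: acc |= 0<<0 -> acc=0 shift=7
  byte[15]=0xEE cont=1 payload=0x6E=110: acc |= 110<<7 -> acc=14080 shift=14
  byte[16]=0xA1 cont=1 payload=0x21=33: acc |= 33<<14 -> acc=554752 shift=21
  byte[17]=0x6D cont=0 payload=0x6D=109: acc |= 109<<21 -> acc=229144320 shift=28 [end]
Varint 7: bytes[14:18] = 80 EE A1 6D -> value 229144320 (4 byte(s))

Answer: 4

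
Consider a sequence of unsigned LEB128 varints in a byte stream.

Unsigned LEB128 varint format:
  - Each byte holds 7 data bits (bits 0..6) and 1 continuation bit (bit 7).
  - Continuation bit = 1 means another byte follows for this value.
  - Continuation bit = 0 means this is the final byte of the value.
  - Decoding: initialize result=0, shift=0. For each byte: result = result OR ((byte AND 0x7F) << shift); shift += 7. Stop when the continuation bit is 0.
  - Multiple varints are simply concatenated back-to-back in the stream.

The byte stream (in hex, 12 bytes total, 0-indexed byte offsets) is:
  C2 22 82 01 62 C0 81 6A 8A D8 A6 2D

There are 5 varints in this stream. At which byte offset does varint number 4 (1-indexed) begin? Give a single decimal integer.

Answer: 5

Derivation:
  byte[0]=0xC2 cont=1 payload=0x42=66: acc |= 66<<0 -> acc=66 shift=7
  byte[1]=0x22 cont=0 payload=0x22=34: acc |= 34<<7 -> acc=4418 shift=14 [end]
Varint 1: bytes[0:2] = C2 22 -> value 4418 (2 byte(s))
  byte[2]=0x82 cont=1 payload=0x02=2: acc |= 2<<0 -> acc=2 shift=7
  byte[3]=0x01 cont=0 payload=0x01=1: acc |= 1<<7 -> acc=130 shift=14 [end]
Varint 2: bytes[2:4] = 82 01 -> value 130 (2 byte(s))
  byte[4]=0x62 cont=0 payload=0x62=98: acc |= 98<<0 -> acc=98 shift=7 [end]
Varint 3: bytes[4:5] = 62 -> value 98 (1 byte(s))
  byte[5]=0xC0 cont=1 payload=0x40=64: acc |= 64<<0 -> acc=64 shift=7
  byte[6]=0x81 cont=1 payload=0x01=1: acc |= 1<<7 -> acc=192 shift=14
  byte[7]=0x6A cont=0 payload=0x6A=106: acc |= 106<<14 -> acc=1736896 shift=21 [end]
Varint 4: bytes[5:8] = C0 81 6A -> value 1736896 (3 byte(s))
  byte[8]=0x8A cont=1 payload=0x0A=10: acc |= 10<<0 -> acc=10 shift=7
  byte[9]=0xD8 cont=1 payload=0x58=88: acc |= 88<<7 -> acc=11274 shift=14
  byte[10]=0xA6 cont=1 payload=0x26=38: acc |= 38<<14 -> acc=633866 shift=21
  byte[11]=0x2D cont=0 payload=0x2D=45: acc |= 45<<21 -> acc=95005706 shift=28 [end]
Varint 5: bytes[8:12] = 8A D8 A6 2D -> value 95005706 (4 byte(s))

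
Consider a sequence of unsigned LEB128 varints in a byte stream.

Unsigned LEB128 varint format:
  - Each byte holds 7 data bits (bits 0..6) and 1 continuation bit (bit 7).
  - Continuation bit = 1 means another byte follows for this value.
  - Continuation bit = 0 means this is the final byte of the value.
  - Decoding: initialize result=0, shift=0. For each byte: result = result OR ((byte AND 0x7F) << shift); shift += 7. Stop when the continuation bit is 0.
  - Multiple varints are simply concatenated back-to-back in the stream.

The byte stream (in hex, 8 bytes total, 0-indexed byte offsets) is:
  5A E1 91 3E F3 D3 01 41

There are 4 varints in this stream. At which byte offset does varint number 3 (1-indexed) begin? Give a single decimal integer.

Answer: 4

Derivation:
  byte[0]=0x5A cont=0 payload=0x5A=90: acc |= 90<<0 -> acc=90 shift=7 [end]
Varint 1: bytes[0:1] = 5A -> value 90 (1 byte(s))
  byte[1]=0xE1 cont=1 payload=0x61=97: acc |= 97<<0 -> acc=97 shift=7
  byte[2]=0x91 cont=1 payload=0x11=17: acc |= 17<<7 -> acc=2273 shift=14
  byte[3]=0x3E cont=0 payload=0x3E=62: acc |= 62<<14 -> acc=1018081 shift=21 [end]
Varint 2: bytes[1:4] = E1 91 3E -> value 1018081 (3 byte(s))
  byte[4]=0xF3 cont=1 payload=0x73=115: acc |= 115<<0 -> acc=115 shift=7
  byte[5]=0xD3 cont=1 payload=0x53=83: acc |= 83<<7 -> acc=10739 shift=14
  byte[6]=0x01 cont=0 payload=0x01=1: acc |= 1<<14 -> acc=27123 shift=21 [end]
Varint 3: bytes[4:7] = F3 D3 01 -> value 27123 (3 byte(s))
  byte[7]=0x41 cont=0 payload=0x41=65: acc |= 65<<0 -> acc=65 shift=7 [end]
Varint 4: bytes[7:8] = 41 -> value 65 (1 byte(s))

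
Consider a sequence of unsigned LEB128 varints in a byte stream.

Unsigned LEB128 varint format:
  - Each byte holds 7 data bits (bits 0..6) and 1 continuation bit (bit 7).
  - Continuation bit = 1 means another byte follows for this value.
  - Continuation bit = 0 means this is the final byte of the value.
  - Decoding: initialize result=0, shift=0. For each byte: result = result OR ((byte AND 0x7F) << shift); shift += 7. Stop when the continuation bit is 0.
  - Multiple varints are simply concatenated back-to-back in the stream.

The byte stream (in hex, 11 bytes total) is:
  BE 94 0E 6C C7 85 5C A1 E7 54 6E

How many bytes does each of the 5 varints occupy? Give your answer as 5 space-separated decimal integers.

  byte[0]=0xBE cont=1 payload=0x3E=62: acc |= 62<<0 -> acc=62 shift=7
  byte[1]=0x94 cont=1 payload=0x14=20: acc |= 20<<7 -> acc=2622 shift=14
  byte[2]=0x0E cont=0 payload=0x0E=14: acc |= 14<<14 -> acc=231998 shift=21 [end]
Varint 1: bytes[0:3] = BE 94 0E -> value 231998 (3 byte(s))
  byte[3]=0x6C cont=0 payload=0x6C=108: acc |= 108<<0 -> acc=108 shift=7 [end]
Varint 2: bytes[3:4] = 6C -> value 108 (1 byte(s))
  byte[4]=0xC7 cont=1 payload=0x47=71: acc |= 71<<0 -> acc=71 shift=7
  byte[5]=0x85 cont=1 payload=0x05=5: acc |= 5<<7 -> acc=711 shift=14
  byte[6]=0x5C cont=0 payload=0x5C=92: acc |= 92<<14 -> acc=1508039 shift=21 [end]
Varint 3: bytes[4:7] = C7 85 5C -> value 1508039 (3 byte(s))
  byte[7]=0xA1 cont=1 payload=0x21=33: acc |= 33<<0 -> acc=33 shift=7
  byte[8]=0xE7 cont=1 payload=0x67=103: acc |= 103<<7 -> acc=13217 shift=14
  byte[9]=0x54 cont=0 payload=0x54=84: acc |= 84<<14 -> acc=1389473 shift=21 [end]
Varint 4: bytes[7:10] = A1 E7 54 -> value 1389473 (3 byte(s))
  byte[10]=0x6E cont=0 payload=0x6E=110: acc |= 110<<0 -> acc=110 shift=7 [end]
Varint 5: bytes[10:11] = 6E -> value 110 (1 byte(s))

Answer: 3 1 3 3 1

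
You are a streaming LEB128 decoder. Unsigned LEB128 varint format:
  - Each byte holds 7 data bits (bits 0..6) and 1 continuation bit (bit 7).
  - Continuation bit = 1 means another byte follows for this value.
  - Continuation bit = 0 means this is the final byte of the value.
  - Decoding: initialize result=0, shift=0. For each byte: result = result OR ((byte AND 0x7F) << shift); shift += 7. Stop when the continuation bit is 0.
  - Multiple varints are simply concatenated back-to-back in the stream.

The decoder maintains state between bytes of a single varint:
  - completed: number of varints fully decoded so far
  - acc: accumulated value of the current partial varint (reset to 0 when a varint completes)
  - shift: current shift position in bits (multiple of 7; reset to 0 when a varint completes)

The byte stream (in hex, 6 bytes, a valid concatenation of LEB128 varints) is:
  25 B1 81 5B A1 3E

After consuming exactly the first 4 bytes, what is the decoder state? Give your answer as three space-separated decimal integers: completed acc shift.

byte[0]=0x25 cont=0 payload=0x25: varint #1 complete (value=37); reset -> completed=1 acc=0 shift=0
byte[1]=0xB1 cont=1 payload=0x31: acc |= 49<<0 -> completed=1 acc=49 shift=7
byte[2]=0x81 cont=1 payload=0x01: acc |= 1<<7 -> completed=1 acc=177 shift=14
byte[3]=0x5B cont=0 payload=0x5B: varint #2 complete (value=1491121); reset -> completed=2 acc=0 shift=0

Answer: 2 0 0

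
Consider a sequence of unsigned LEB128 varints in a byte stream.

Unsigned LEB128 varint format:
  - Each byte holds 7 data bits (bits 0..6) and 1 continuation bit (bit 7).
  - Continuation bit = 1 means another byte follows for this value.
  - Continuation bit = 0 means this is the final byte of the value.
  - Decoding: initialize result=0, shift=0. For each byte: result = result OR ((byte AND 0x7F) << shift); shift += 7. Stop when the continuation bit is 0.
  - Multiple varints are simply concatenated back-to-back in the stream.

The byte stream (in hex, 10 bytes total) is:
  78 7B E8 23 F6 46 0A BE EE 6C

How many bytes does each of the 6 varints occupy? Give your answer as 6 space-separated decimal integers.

  byte[0]=0x78 cont=0 payload=0x78=120: acc |= 120<<0 -> acc=120 shift=7 [end]
Varint 1: bytes[0:1] = 78 -> value 120 (1 byte(s))
  byte[1]=0x7B cont=0 payload=0x7B=123: acc |= 123<<0 -> acc=123 shift=7 [end]
Varint 2: bytes[1:2] = 7B -> value 123 (1 byte(s))
  byte[2]=0xE8 cont=1 payload=0x68=104: acc |= 104<<0 -> acc=104 shift=7
  byte[3]=0x23 cont=0 payload=0x23=35: acc |= 35<<7 -> acc=4584 shift=14 [end]
Varint 3: bytes[2:4] = E8 23 -> value 4584 (2 byte(s))
  byte[4]=0xF6 cont=1 payload=0x76=118: acc |= 118<<0 -> acc=118 shift=7
  byte[5]=0x46 cont=0 payload=0x46=70: acc |= 70<<7 -> acc=9078 shift=14 [end]
Varint 4: bytes[4:6] = F6 46 -> value 9078 (2 byte(s))
  byte[6]=0x0A cont=0 payload=0x0A=10: acc |= 10<<0 -> acc=10 shift=7 [end]
Varint 5: bytes[6:7] = 0A -> value 10 (1 byte(s))
  byte[7]=0xBE cont=1 payload=0x3E=62: acc |= 62<<0 -> acc=62 shift=7
  byte[8]=0xEE cont=1 payload=0x6E=110: acc |= 110<<7 -> acc=14142 shift=14
  byte[9]=0x6C cont=0 payload=0x6C=108: acc |= 108<<14 -> acc=1783614 shift=21 [end]
Varint 6: bytes[7:10] = BE EE 6C -> value 1783614 (3 byte(s))

Answer: 1 1 2 2 1 3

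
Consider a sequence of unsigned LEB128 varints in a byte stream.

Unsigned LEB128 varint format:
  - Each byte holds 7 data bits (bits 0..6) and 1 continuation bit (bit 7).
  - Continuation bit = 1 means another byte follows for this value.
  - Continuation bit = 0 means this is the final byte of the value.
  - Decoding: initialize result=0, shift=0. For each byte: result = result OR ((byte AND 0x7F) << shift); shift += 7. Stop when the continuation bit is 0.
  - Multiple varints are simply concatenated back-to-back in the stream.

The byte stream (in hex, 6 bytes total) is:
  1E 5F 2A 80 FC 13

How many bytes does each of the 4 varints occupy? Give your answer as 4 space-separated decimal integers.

  byte[0]=0x1E cont=0 payload=0x1E=30: acc |= 30<<0 -> acc=30 shift=7 [end]
Varint 1: bytes[0:1] = 1E -> value 30 (1 byte(s))
  byte[1]=0x5F cont=0 payload=0x5F=95: acc |= 95<<0 -> acc=95 shift=7 [end]
Varint 2: bytes[1:2] = 5F -> value 95 (1 byte(s))
  byte[2]=0x2A cont=0 payload=0x2A=42: acc |= 42<<0 -> acc=42 shift=7 [end]
Varint 3: bytes[2:3] = 2A -> value 42 (1 byte(s))
  byte[3]=0x80 cont=1 payload=0x00=0: acc |= 0<<0 -> acc=0 shift=7
  byte[4]=0xFC cont=1 payload=0x7C=124: acc |= 124<<7 -> acc=15872 shift=14
  byte[5]=0x13 cont=0 payload=0x13=19: acc |= 19<<14 -> acc=327168 shift=21 [end]
Varint 4: bytes[3:6] = 80 FC 13 -> value 327168 (3 byte(s))

Answer: 1 1 1 3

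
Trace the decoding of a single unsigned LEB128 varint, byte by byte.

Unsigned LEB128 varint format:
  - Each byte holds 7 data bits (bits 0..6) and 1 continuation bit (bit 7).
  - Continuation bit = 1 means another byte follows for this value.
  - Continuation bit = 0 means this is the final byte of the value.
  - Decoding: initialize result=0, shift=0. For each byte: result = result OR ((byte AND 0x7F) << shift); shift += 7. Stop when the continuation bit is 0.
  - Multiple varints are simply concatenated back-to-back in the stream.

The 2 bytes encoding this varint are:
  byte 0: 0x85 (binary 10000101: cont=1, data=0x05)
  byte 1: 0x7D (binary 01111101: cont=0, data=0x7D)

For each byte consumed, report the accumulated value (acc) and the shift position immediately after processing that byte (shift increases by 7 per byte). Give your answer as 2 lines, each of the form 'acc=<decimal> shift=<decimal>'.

byte 0=0x85: payload=0x05=5, contrib = 5<<0 = 5; acc -> 5, shift -> 7
byte 1=0x7D: payload=0x7D=125, contrib = 125<<7 = 16000; acc -> 16005, shift -> 14

Answer: acc=5 shift=7
acc=16005 shift=14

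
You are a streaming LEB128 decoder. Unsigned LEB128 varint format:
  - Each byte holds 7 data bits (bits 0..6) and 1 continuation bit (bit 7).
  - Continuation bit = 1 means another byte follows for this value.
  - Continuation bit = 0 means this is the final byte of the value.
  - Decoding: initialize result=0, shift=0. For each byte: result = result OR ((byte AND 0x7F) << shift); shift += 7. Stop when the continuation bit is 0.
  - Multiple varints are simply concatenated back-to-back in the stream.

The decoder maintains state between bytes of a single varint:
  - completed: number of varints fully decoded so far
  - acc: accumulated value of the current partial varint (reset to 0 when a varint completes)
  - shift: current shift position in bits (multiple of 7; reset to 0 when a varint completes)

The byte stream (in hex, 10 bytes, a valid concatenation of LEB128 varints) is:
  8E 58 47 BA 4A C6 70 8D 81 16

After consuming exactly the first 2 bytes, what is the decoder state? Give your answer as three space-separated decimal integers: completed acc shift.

Answer: 1 0 0

Derivation:
byte[0]=0x8E cont=1 payload=0x0E: acc |= 14<<0 -> completed=0 acc=14 shift=7
byte[1]=0x58 cont=0 payload=0x58: varint #1 complete (value=11278); reset -> completed=1 acc=0 shift=0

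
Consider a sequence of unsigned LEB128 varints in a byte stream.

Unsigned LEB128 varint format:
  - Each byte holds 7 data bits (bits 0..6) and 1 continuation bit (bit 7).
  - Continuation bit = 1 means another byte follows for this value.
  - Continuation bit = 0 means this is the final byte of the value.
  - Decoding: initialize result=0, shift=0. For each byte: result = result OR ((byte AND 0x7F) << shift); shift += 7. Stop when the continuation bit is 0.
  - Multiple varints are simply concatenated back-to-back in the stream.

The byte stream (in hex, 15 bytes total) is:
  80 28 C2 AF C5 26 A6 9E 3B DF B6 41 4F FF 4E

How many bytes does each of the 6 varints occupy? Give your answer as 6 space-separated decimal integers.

  byte[0]=0x80 cont=1 payload=0x00=0: acc |= 0<<0 -> acc=0 shift=7
  byte[1]=0x28 cont=0 payload=0x28=40: acc |= 40<<7 -> acc=5120 shift=14 [end]
Varint 1: bytes[0:2] = 80 28 -> value 5120 (2 byte(s))
  byte[2]=0xC2 cont=1 payload=0x42=66: acc |= 66<<0 -> acc=66 shift=7
  byte[3]=0xAF cont=1 payload=0x2F=47: acc |= 47<<7 -> acc=6082 shift=14
  byte[4]=0xC5 cont=1 payload=0x45=69: acc |= 69<<14 -> acc=1136578 shift=21
  byte[5]=0x26 cont=0 payload=0x26=38: acc |= 38<<21 -> acc=80828354 shift=28 [end]
Varint 2: bytes[2:6] = C2 AF C5 26 -> value 80828354 (4 byte(s))
  byte[6]=0xA6 cont=1 payload=0x26=38: acc |= 38<<0 -> acc=38 shift=7
  byte[7]=0x9E cont=1 payload=0x1E=30: acc |= 30<<7 -> acc=3878 shift=14
  byte[8]=0x3B cont=0 payload=0x3B=59: acc |= 59<<14 -> acc=970534 shift=21 [end]
Varint 3: bytes[6:9] = A6 9E 3B -> value 970534 (3 byte(s))
  byte[9]=0xDF cont=1 payload=0x5F=95: acc |= 95<<0 -> acc=95 shift=7
  byte[10]=0xB6 cont=1 payload=0x36=54: acc |= 54<<7 -> acc=7007 shift=14
  byte[11]=0x41 cont=0 payload=0x41=65: acc |= 65<<14 -> acc=1071967 shift=21 [end]
Varint 4: bytes[9:12] = DF B6 41 -> value 1071967 (3 byte(s))
  byte[12]=0x4F cont=0 payload=0x4F=79: acc |= 79<<0 -> acc=79 shift=7 [end]
Varint 5: bytes[12:13] = 4F -> value 79 (1 byte(s))
  byte[13]=0xFF cont=1 payload=0x7F=127: acc |= 127<<0 -> acc=127 shift=7
  byte[14]=0x4E cont=0 payload=0x4E=78: acc |= 78<<7 -> acc=10111 shift=14 [end]
Varint 6: bytes[13:15] = FF 4E -> value 10111 (2 byte(s))

Answer: 2 4 3 3 1 2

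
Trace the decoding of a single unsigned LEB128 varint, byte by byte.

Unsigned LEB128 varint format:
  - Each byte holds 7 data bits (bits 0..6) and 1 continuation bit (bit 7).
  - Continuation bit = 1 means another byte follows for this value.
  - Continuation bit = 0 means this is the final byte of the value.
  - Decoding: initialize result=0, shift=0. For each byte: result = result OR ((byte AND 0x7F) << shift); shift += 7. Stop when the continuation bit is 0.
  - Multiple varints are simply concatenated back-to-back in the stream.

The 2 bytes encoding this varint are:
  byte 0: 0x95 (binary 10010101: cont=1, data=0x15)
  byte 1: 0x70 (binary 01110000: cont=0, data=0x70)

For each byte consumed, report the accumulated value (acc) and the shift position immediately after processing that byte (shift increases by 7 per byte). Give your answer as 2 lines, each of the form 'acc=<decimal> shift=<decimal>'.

Answer: acc=21 shift=7
acc=14357 shift=14

Derivation:
byte 0=0x95: payload=0x15=21, contrib = 21<<0 = 21; acc -> 21, shift -> 7
byte 1=0x70: payload=0x70=112, contrib = 112<<7 = 14336; acc -> 14357, shift -> 14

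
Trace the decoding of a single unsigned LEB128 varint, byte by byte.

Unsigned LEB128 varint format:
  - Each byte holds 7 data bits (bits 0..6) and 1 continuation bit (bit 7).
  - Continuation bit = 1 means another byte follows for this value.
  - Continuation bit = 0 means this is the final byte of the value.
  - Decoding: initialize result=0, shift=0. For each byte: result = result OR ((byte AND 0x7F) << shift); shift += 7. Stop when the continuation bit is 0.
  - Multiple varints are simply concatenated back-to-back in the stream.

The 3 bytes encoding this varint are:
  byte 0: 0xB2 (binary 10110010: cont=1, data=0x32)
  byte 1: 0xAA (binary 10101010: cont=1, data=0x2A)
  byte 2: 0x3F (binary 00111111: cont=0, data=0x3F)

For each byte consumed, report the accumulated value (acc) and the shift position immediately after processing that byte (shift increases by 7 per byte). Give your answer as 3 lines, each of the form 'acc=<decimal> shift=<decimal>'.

byte 0=0xB2: payload=0x32=50, contrib = 50<<0 = 50; acc -> 50, shift -> 7
byte 1=0xAA: payload=0x2A=42, contrib = 42<<7 = 5376; acc -> 5426, shift -> 14
byte 2=0x3F: payload=0x3F=63, contrib = 63<<14 = 1032192; acc -> 1037618, shift -> 21

Answer: acc=50 shift=7
acc=5426 shift=14
acc=1037618 shift=21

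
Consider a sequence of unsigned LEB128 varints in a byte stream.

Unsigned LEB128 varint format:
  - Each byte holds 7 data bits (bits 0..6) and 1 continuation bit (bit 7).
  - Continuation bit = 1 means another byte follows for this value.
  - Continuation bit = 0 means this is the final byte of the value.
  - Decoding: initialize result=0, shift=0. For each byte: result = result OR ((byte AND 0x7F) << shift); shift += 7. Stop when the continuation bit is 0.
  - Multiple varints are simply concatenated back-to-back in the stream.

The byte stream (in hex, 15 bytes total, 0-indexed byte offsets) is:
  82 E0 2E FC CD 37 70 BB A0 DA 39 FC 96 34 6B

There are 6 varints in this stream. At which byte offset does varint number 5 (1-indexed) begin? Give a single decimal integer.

Answer: 11

Derivation:
  byte[0]=0x82 cont=1 payload=0x02=2: acc |= 2<<0 -> acc=2 shift=7
  byte[1]=0xE0 cont=1 payload=0x60=96: acc |= 96<<7 -> acc=12290 shift=14
  byte[2]=0x2E cont=0 payload=0x2E=46: acc |= 46<<14 -> acc=765954 shift=21 [end]
Varint 1: bytes[0:3] = 82 E0 2E -> value 765954 (3 byte(s))
  byte[3]=0xFC cont=1 payload=0x7C=124: acc |= 124<<0 -> acc=124 shift=7
  byte[4]=0xCD cont=1 payload=0x4D=77: acc |= 77<<7 -> acc=9980 shift=14
  byte[5]=0x37 cont=0 payload=0x37=55: acc |= 55<<14 -> acc=911100 shift=21 [end]
Varint 2: bytes[3:6] = FC CD 37 -> value 911100 (3 byte(s))
  byte[6]=0x70 cont=0 payload=0x70=112: acc |= 112<<0 -> acc=112 shift=7 [end]
Varint 3: bytes[6:7] = 70 -> value 112 (1 byte(s))
  byte[7]=0xBB cont=1 payload=0x3B=59: acc |= 59<<0 -> acc=59 shift=7
  byte[8]=0xA0 cont=1 payload=0x20=32: acc |= 32<<7 -> acc=4155 shift=14
  byte[9]=0xDA cont=1 payload=0x5A=90: acc |= 90<<14 -> acc=1478715 shift=21
  byte[10]=0x39 cont=0 payload=0x39=57: acc |= 57<<21 -> acc=121016379 shift=28 [end]
Varint 4: bytes[7:11] = BB A0 DA 39 -> value 121016379 (4 byte(s))
  byte[11]=0xFC cont=1 payload=0x7C=124: acc |= 124<<0 -> acc=124 shift=7
  byte[12]=0x96 cont=1 payload=0x16=22: acc |= 22<<7 -> acc=2940 shift=14
  byte[13]=0x34 cont=0 payload=0x34=52: acc |= 52<<14 -> acc=854908 shift=21 [end]
Varint 5: bytes[11:14] = FC 96 34 -> value 854908 (3 byte(s))
  byte[14]=0x6B cont=0 payload=0x6B=107: acc |= 107<<0 -> acc=107 shift=7 [end]
Varint 6: bytes[14:15] = 6B -> value 107 (1 byte(s))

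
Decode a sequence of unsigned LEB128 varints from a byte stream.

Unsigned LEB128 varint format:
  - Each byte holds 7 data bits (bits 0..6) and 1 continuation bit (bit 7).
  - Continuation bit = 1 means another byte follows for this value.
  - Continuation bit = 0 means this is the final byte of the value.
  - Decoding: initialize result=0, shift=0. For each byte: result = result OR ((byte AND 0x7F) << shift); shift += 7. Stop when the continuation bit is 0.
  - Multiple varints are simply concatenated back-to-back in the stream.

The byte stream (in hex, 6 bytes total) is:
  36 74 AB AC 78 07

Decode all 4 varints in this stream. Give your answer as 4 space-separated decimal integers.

Answer: 54 116 1971755 7

Derivation:
  byte[0]=0x36 cont=0 payload=0x36=54: acc |= 54<<0 -> acc=54 shift=7 [end]
Varint 1: bytes[0:1] = 36 -> value 54 (1 byte(s))
  byte[1]=0x74 cont=0 payload=0x74=116: acc |= 116<<0 -> acc=116 shift=7 [end]
Varint 2: bytes[1:2] = 74 -> value 116 (1 byte(s))
  byte[2]=0xAB cont=1 payload=0x2B=43: acc |= 43<<0 -> acc=43 shift=7
  byte[3]=0xAC cont=1 payload=0x2C=44: acc |= 44<<7 -> acc=5675 shift=14
  byte[4]=0x78 cont=0 payload=0x78=120: acc |= 120<<14 -> acc=1971755 shift=21 [end]
Varint 3: bytes[2:5] = AB AC 78 -> value 1971755 (3 byte(s))
  byte[5]=0x07 cont=0 payload=0x07=7: acc |= 7<<0 -> acc=7 shift=7 [end]
Varint 4: bytes[5:6] = 07 -> value 7 (1 byte(s))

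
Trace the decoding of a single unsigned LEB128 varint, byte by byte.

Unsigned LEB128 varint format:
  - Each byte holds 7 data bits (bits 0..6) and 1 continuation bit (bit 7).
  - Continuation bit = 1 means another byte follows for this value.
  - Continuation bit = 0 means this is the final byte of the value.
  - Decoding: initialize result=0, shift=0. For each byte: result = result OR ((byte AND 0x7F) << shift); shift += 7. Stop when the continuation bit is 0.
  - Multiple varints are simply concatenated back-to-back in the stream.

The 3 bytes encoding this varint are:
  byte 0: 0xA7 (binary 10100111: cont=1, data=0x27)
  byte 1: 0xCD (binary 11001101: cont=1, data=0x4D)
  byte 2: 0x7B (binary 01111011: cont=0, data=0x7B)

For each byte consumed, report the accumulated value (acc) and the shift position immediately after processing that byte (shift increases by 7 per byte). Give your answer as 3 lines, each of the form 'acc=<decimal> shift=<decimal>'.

byte 0=0xA7: payload=0x27=39, contrib = 39<<0 = 39; acc -> 39, shift -> 7
byte 1=0xCD: payload=0x4D=77, contrib = 77<<7 = 9856; acc -> 9895, shift -> 14
byte 2=0x7B: payload=0x7B=123, contrib = 123<<14 = 2015232; acc -> 2025127, shift -> 21

Answer: acc=39 shift=7
acc=9895 shift=14
acc=2025127 shift=21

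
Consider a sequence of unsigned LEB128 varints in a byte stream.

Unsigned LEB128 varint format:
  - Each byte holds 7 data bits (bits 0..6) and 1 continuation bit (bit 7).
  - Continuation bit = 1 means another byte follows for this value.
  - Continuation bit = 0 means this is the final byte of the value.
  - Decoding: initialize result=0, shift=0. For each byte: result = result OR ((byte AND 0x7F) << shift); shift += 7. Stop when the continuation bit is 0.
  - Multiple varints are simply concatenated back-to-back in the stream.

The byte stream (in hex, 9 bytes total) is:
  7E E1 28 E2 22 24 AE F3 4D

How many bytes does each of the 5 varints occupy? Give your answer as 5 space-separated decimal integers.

Answer: 1 2 2 1 3

Derivation:
  byte[0]=0x7E cont=0 payload=0x7E=126: acc |= 126<<0 -> acc=126 shift=7 [end]
Varint 1: bytes[0:1] = 7E -> value 126 (1 byte(s))
  byte[1]=0xE1 cont=1 payload=0x61=97: acc |= 97<<0 -> acc=97 shift=7
  byte[2]=0x28 cont=0 payload=0x28=40: acc |= 40<<7 -> acc=5217 shift=14 [end]
Varint 2: bytes[1:3] = E1 28 -> value 5217 (2 byte(s))
  byte[3]=0xE2 cont=1 payload=0x62=98: acc |= 98<<0 -> acc=98 shift=7
  byte[4]=0x22 cont=0 payload=0x22=34: acc |= 34<<7 -> acc=4450 shift=14 [end]
Varint 3: bytes[3:5] = E2 22 -> value 4450 (2 byte(s))
  byte[5]=0x24 cont=0 payload=0x24=36: acc |= 36<<0 -> acc=36 shift=7 [end]
Varint 4: bytes[5:6] = 24 -> value 36 (1 byte(s))
  byte[6]=0xAE cont=1 payload=0x2E=46: acc |= 46<<0 -> acc=46 shift=7
  byte[7]=0xF3 cont=1 payload=0x73=115: acc |= 115<<7 -> acc=14766 shift=14
  byte[8]=0x4D cont=0 payload=0x4D=77: acc |= 77<<14 -> acc=1276334 shift=21 [end]
Varint 5: bytes[6:9] = AE F3 4D -> value 1276334 (3 byte(s))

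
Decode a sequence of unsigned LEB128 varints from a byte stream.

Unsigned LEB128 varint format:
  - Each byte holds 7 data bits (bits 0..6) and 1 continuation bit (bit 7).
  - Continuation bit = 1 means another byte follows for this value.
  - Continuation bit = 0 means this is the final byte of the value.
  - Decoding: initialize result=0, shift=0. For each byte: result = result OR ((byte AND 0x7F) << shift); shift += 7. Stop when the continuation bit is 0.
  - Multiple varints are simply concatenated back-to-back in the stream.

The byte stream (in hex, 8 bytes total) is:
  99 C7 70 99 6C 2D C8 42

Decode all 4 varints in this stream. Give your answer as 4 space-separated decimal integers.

  byte[0]=0x99 cont=1 payload=0x19=25: acc |= 25<<0 -> acc=25 shift=7
  byte[1]=0xC7 cont=1 payload=0x47=71: acc |= 71<<7 -> acc=9113 shift=14
  byte[2]=0x70 cont=0 payload=0x70=112: acc |= 112<<14 -> acc=1844121 shift=21 [end]
Varint 1: bytes[0:3] = 99 C7 70 -> value 1844121 (3 byte(s))
  byte[3]=0x99 cont=1 payload=0x19=25: acc |= 25<<0 -> acc=25 shift=7
  byte[4]=0x6C cont=0 payload=0x6C=108: acc |= 108<<7 -> acc=13849 shift=14 [end]
Varint 2: bytes[3:5] = 99 6C -> value 13849 (2 byte(s))
  byte[5]=0x2D cont=0 payload=0x2D=45: acc |= 45<<0 -> acc=45 shift=7 [end]
Varint 3: bytes[5:6] = 2D -> value 45 (1 byte(s))
  byte[6]=0xC8 cont=1 payload=0x48=72: acc |= 72<<0 -> acc=72 shift=7
  byte[7]=0x42 cont=0 payload=0x42=66: acc |= 66<<7 -> acc=8520 shift=14 [end]
Varint 4: bytes[6:8] = C8 42 -> value 8520 (2 byte(s))

Answer: 1844121 13849 45 8520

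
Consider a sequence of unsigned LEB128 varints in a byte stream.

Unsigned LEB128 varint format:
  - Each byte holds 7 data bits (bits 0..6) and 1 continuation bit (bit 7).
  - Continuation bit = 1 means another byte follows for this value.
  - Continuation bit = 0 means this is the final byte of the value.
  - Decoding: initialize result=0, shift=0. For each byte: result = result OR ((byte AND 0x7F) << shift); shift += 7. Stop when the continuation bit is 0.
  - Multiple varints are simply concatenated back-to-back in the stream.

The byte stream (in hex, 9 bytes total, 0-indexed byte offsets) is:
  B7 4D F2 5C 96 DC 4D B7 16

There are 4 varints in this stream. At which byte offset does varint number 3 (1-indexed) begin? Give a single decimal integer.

Answer: 4

Derivation:
  byte[0]=0xB7 cont=1 payload=0x37=55: acc |= 55<<0 -> acc=55 shift=7
  byte[1]=0x4D cont=0 payload=0x4D=77: acc |= 77<<7 -> acc=9911 shift=14 [end]
Varint 1: bytes[0:2] = B7 4D -> value 9911 (2 byte(s))
  byte[2]=0xF2 cont=1 payload=0x72=114: acc |= 114<<0 -> acc=114 shift=7
  byte[3]=0x5C cont=0 payload=0x5C=92: acc |= 92<<7 -> acc=11890 shift=14 [end]
Varint 2: bytes[2:4] = F2 5C -> value 11890 (2 byte(s))
  byte[4]=0x96 cont=1 payload=0x16=22: acc |= 22<<0 -> acc=22 shift=7
  byte[5]=0xDC cont=1 payload=0x5C=92: acc |= 92<<7 -> acc=11798 shift=14
  byte[6]=0x4D cont=0 payload=0x4D=77: acc |= 77<<14 -> acc=1273366 shift=21 [end]
Varint 3: bytes[4:7] = 96 DC 4D -> value 1273366 (3 byte(s))
  byte[7]=0xB7 cont=1 payload=0x37=55: acc |= 55<<0 -> acc=55 shift=7
  byte[8]=0x16 cont=0 payload=0x16=22: acc |= 22<<7 -> acc=2871 shift=14 [end]
Varint 4: bytes[7:9] = B7 16 -> value 2871 (2 byte(s))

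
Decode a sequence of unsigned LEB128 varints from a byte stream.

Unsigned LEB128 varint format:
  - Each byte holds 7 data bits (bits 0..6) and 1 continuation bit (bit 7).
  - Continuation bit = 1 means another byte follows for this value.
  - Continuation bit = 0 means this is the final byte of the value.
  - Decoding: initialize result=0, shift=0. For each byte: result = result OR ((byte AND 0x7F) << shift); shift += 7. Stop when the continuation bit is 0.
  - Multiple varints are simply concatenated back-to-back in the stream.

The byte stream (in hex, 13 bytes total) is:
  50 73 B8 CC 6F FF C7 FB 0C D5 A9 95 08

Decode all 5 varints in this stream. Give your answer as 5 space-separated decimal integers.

Answer: 80 115 1828408 27190271 17126613

Derivation:
  byte[0]=0x50 cont=0 payload=0x50=80: acc |= 80<<0 -> acc=80 shift=7 [end]
Varint 1: bytes[0:1] = 50 -> value 80 (1 byte(s))
  byte[1]=0x73 cont=0 payload=0x73=115: acc |= 115<<0 -> acc=115 shift=7 [end]
Varint 2: bytes[1:2] = 73 -> value 115 (1 byte(s))
  byte[2]=0xB8 cont=1 payload=0x38=56: acc |= 56<<0 -> acc=56 shift=7
  byte[3]=0xCC cont=1 payload=0x4C=76: acc |= 76<<7 -> acc=9784 shift=14
  byte[4]=0x6F cont=0 payload=0x6F=111: acc |= 111<<14 -> acc=1828408 shift=21 [end]
Varint 3: bytes[2:5] = B8 CC 6F -> value 1828408 (3 byte(s))
  byte[5]=0xFF cont=1 payload=0x7F=127: acc |= 127<<0 -> acc=127 shift=7
  byte[6]=0xC7 cont=1 payload=0x47=71: acc |= 71<<7 -> acc=9215 shift=14
  byte[7]=0xFB cont=1 payload=0x7B=123: acc |= 123<<14 -> acc=2024447 shift=21
  byte[8]=0x0C cont=0 payload=0x0C=12: acc |= 12<<21 -> acc=27190271 shift=28 [end]
Varint 4: bytes[5:9] = FF C7 FB 0C -> value 27190271 (4 byte(s))
  byte[9]=0xD5 cont=1 payload=0x55=85: acc |= 85<<0 -> acc=85 shift=7
  byte[10]=0xA9 cont=1 payload=0x29=41: acc |= 41<<7 -> acc=5333 shift=14
  byte[11]=0x95 cont=1 payload=0x15=21: acc |= 21<<14 -> acc=349397 shift=21
  byte[12]=0x08 cont=0 payload=0x08=8: acc |= 8<<21 -> acc=17126613 shift=28 [end]
Varint 5: bytes[9:13] = D5 A9 95 08 -> value 17126613 (4 byte(s))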